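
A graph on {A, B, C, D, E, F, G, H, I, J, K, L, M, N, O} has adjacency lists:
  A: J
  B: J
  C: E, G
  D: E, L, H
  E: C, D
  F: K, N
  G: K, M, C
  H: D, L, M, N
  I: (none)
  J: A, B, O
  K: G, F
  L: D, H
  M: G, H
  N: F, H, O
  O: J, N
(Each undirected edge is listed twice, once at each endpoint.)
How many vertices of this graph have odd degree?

6

Degrees: A:1, B:1, C:2, D:3, E:2, F:2, G:3, H:4, I:0, J:3, K:2, L:2, M:2, N:3, O:2
Odd-degree vertices: A, B, D, G, J, N.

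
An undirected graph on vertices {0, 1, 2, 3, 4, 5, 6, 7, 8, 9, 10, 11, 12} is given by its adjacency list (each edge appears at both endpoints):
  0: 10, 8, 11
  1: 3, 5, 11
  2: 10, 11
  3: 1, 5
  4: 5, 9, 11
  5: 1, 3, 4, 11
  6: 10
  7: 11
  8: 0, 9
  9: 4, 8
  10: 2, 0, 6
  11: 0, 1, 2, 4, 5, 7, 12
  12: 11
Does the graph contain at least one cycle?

|V| = 13, |E| = 17, number of components = 1.
Since 17 > 13 - 1, a cycle must exist; for instance 0-11-5-4-9-8-0.

Yes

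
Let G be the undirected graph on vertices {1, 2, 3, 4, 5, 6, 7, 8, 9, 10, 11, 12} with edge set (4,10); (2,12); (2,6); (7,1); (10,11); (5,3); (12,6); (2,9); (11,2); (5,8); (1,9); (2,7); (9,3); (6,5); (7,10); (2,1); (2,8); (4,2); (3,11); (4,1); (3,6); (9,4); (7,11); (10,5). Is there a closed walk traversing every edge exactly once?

Degrees: 1:4, 2:8, 3:4, 4:4, 5:4, 6:4, 7:4, 8:2, 9:4, 10:4, 11:4, 12:2
Every vertex has even degree and the edges form a single connected piece, so an Eulerian circuit exists.

Yes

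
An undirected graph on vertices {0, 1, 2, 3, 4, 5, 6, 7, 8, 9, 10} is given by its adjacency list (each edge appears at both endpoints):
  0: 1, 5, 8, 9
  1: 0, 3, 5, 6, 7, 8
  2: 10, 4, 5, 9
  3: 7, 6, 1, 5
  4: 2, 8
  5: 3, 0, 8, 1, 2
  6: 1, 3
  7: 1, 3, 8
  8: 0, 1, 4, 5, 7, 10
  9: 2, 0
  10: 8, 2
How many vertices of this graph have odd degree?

2

Degrees: 0:4, 1:6, 2:4, 3:4, 4:2, 5:5, 6:2, 7:3, 8:6, 9:2, 10:2
Odd-degree vertices: 5, 7.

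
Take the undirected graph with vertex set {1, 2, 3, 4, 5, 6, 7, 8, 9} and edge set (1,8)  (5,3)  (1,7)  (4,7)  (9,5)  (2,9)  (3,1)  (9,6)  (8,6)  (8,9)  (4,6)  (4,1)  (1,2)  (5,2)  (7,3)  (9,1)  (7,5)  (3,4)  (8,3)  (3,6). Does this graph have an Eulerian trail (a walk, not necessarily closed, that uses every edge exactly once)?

Yes

Degrees: 1:6, 2:3, 3:6, 4:4, 5:4, 6:4, 7:4, 8:4, 9:5
Odd-degree vertices: 2, 9 (2 total).
The non-isolated vertices are connected and exactly 2 have odd degree, so an Eulerian trail exists (from 2 to 9).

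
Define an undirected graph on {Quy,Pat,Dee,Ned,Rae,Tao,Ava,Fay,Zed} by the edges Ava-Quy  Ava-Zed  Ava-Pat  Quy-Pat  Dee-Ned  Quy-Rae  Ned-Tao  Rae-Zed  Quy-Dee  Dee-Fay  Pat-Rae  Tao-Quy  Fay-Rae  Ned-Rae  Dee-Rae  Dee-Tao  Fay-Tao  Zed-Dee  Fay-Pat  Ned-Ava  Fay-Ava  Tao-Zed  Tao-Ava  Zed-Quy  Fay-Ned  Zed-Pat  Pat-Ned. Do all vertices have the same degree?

Yes

Degrees: Quy:6, Pat:6, Dee:6, Ned:6, Rae:6, Tao:6, Ava:6, Fay:6, Zed:6
All degrees equal 6; the graph is regular.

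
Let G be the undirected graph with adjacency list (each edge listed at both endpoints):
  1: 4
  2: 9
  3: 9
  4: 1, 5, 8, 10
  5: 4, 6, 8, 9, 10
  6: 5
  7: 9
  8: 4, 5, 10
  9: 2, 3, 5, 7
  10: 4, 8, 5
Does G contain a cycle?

Yes

The graph has 10 vertices, 12 edges, and 1 connected component.
Since 12 > 10 - 1, a cycle must exist; for instance 5-8-10-5.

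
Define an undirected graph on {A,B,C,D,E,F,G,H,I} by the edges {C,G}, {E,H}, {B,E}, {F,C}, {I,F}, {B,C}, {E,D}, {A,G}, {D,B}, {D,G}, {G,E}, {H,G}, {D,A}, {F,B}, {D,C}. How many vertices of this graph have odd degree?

4

Degrees: A:2, B:4, C:4, D:5, E:4, F:3, G:5, H:2, I:1
Odd-degree vertices: D, F, G, I.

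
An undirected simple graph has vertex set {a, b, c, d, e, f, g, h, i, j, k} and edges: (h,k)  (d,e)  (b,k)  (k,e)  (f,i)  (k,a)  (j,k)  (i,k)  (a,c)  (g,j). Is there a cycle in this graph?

The graph has 11 vertices, 10 edges, and 1 connected component.
Since 10 = 11 - 1, the graph is a forest and contains no cycle.

No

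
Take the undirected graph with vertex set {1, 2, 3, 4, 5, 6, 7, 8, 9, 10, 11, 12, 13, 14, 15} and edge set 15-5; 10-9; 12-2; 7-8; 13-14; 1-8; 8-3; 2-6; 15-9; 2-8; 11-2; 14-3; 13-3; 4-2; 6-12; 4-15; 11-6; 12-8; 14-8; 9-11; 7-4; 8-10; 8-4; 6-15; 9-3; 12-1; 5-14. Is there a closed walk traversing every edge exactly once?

No

Degrees: 1:2, 2:5, 3:4, 4:4, 5:2, 6:4, 7:2, 8:8, 9:4, 10:2, 11:3, 12:4, 13:2, 14:4, 15:4
2, 11 have odd degree; an Eulerian circuit needs every degree to be even, so none exists.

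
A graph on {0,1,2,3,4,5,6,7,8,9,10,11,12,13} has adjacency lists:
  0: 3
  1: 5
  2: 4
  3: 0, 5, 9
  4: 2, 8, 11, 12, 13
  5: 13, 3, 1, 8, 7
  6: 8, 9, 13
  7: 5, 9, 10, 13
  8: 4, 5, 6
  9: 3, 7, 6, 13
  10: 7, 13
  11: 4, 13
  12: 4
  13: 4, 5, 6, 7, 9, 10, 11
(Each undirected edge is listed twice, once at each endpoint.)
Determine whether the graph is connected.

A breadth-first search from 0 visits 0, 3, 5, 9, 13, 7, 1, 8, 6, 4, 11, 10, 12, 2 — all 14 vertices — so the graph is connected.

Yes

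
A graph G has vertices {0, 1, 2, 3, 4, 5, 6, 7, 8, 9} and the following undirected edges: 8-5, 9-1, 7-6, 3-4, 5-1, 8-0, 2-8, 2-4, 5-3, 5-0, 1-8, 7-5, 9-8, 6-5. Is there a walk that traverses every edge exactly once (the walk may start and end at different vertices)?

Degrees: 0:2, 1:3, 2:2, 3:2, 4:2, 5:6, 6:2, 7:2, 8:5, 9:2
Odd-degree vertices: 1, 8 (2 total).
The non-isolated vertices are connected and exactly 2 have odd degree, so an Eulerian trail exists (from 1 to 8).

Yes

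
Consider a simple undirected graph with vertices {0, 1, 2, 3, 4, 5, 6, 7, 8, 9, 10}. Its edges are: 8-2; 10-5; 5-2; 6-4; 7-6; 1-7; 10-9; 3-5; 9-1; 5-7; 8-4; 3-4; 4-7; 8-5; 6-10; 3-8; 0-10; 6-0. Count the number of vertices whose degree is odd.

2

Degrees: 0:2, 1:2, 2:2, 3:3, 4:4, 5:5, 6:4, 7:4, 8:4, 9:2, 10:4
Odd-degree vertices: 3, 5.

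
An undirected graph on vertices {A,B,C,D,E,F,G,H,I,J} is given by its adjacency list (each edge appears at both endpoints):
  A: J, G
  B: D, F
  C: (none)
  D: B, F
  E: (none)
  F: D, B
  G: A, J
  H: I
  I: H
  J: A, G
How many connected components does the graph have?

Component: {C}
Component: {E}
Component: {H, I}
Component: {A, G, J}
Component: {B, D, F}

5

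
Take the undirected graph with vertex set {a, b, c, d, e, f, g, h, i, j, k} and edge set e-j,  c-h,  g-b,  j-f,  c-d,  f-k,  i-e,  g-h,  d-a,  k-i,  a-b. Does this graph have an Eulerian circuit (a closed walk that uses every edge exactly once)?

Degrees: a:2, b:2, c:2, d:2, e:2, f:2, g:2, h:2, i:2, j:2, k:2
All degrees are even, but the edges lie in more than one component, so no single closed walk can cover them all.

No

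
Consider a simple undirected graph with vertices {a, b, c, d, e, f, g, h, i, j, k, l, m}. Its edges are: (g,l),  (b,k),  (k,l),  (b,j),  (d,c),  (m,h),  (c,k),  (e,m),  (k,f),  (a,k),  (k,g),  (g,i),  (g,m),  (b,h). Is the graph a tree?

No

|V| = 13, |E| = 14.
A tree on 13 vertices has exactly 12 edges; this graph has 14, so it contains a cycle and is not a tree.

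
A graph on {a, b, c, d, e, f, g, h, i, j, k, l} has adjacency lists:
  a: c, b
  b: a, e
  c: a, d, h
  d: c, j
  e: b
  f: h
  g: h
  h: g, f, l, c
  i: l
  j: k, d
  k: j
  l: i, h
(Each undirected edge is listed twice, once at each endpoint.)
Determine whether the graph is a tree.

Yes

The graph has 12 vertices and 11 edges.
It is connected with exactly 11 edges, hence acyclic — it is a tree.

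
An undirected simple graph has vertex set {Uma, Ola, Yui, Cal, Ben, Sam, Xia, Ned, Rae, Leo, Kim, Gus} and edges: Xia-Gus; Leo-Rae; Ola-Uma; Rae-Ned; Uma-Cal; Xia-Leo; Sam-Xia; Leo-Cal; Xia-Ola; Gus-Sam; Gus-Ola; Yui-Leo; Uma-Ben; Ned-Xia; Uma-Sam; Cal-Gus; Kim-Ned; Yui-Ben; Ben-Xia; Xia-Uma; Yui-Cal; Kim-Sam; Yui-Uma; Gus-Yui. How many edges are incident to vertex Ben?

3

Neighbors of Ben: Uma, Yui, Xia.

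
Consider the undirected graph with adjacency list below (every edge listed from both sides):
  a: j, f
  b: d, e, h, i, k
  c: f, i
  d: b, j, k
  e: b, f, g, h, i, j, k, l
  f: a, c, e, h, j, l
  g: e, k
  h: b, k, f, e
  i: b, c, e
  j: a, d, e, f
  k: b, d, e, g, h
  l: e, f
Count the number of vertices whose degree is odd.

Degrees: a:2, b:5, c:2, d:3, e:8, f:6, g:2, h:4, i:3, j:4, k:5, l:2
Odd-degree vertices: b, d, i, k.

4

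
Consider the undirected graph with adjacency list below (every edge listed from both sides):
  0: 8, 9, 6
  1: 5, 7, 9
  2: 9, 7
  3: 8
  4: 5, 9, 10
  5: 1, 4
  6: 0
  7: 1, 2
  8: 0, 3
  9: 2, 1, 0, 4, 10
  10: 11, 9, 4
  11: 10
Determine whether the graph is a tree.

No

The graph has 12 vertices and 14 edges.
Connected but with 14 > 11 edges, so it has a cycle and is not a tree.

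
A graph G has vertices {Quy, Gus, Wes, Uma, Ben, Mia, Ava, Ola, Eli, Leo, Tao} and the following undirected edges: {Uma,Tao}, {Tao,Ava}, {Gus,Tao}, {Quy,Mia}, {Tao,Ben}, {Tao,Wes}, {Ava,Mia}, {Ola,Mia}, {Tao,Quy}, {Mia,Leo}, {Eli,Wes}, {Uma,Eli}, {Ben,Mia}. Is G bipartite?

Yes

A valid 2-coloring puts {Mia, Eli, Tao} on one side and {Quy, Gus, Wes, Uma, Ben, Ava, Ola, Leo} on the other; every edge crosses between the two sides.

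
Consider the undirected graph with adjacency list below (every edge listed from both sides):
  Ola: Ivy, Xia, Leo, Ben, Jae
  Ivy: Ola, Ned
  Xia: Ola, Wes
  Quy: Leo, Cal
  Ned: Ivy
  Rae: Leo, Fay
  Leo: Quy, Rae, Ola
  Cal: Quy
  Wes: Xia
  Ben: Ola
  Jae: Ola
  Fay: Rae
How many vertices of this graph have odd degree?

8

Degrees: Ola:5, Ivy:2, Xia:2, Quy:2, Ned:1, Rae:2, Leo:3, Cal:1, Wes:1, Ben:1, Jae:1, Fay:1
Odd-degree vertices: Ola, Ned, Leo, Cal, Wes, Ben, Jae, Fay.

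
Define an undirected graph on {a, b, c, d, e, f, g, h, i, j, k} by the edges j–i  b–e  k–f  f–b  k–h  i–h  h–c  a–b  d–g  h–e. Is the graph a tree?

No

The graph has 11 vertices and 10 edges.
It is not connected, so it is not a tree.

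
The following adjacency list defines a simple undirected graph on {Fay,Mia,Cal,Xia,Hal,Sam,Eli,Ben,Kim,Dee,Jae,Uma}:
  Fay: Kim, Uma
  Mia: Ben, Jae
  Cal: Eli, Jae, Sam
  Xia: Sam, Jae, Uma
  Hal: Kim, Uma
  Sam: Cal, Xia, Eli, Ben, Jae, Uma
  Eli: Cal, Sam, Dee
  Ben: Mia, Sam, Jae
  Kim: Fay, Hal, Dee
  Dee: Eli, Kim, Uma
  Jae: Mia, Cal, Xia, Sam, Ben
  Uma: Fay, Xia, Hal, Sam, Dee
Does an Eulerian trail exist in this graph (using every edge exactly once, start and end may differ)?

No

Degrees: Fay:2, Mia:2, Cal:3, Xia:3, Hal:2, Sam:6, Eli:3, Ben:3, Kim:3, Dee:3, Jae:5, Uma:5
Odd-degree vertices: Cal, Xia, Eli, Ben, Kim, Dee, Jae, Uma (8 total).
An Eulerian trail requires 0 or 2 odd-degree vertices; here there are 8.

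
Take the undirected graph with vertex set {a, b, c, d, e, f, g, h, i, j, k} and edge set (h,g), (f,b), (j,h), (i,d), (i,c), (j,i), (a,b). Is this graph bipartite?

Partition the vertices as {b, e, h, i, k} vs {a, c, d, f, g, j}. Each listed edge has one endpoint in each part, so the graph is bipartite.

Yes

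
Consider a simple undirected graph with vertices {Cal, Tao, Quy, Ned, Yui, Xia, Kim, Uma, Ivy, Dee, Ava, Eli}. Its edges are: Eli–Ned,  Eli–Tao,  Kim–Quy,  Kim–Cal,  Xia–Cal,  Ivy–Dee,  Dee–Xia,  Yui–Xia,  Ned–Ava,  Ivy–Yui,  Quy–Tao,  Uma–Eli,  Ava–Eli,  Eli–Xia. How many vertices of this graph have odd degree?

2

Degrees: Cal:2, Tao:2, Quy:2, Ned:2, Yui:2, Xia:4, Kim:2, Uma:1, Ivy:2, Dee:2, Ava:2, Eli:5
Odd-degree vertices: Uma, Eli.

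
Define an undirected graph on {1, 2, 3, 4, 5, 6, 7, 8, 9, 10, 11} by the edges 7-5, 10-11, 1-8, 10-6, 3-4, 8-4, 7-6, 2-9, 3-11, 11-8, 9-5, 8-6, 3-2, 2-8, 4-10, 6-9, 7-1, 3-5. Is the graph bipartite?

A valid 2-coloring puts {3, 7, 8, 9, 10} on one side and {1, 2, 4, 5, 6, 11} on the other; every edge crosses between the two sides.

Yes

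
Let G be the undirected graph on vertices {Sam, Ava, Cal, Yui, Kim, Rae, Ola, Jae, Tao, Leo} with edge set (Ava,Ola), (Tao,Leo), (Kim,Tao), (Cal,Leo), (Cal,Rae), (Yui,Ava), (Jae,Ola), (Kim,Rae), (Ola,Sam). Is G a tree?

The graph has 10 vertices and 9 edges.
It is not connected, so it is not a tree.

No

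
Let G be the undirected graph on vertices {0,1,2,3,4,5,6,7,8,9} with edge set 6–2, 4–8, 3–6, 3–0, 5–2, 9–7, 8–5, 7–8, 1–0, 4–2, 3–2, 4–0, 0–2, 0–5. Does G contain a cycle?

The graph has 10 vertices, 14 edges, and 1 connected component.
Since 14 > 10 - 1, a cycle must exist; for instance 0-5-8-4-2-0.

Yes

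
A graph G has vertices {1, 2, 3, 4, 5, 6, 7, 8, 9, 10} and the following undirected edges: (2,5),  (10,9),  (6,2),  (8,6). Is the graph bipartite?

Color {1, 3, 4, 5, 6, 7, 10} black and {2, 8, 9} white. No edge joins two same-colored vertices, so the graph is bipartite.

Yes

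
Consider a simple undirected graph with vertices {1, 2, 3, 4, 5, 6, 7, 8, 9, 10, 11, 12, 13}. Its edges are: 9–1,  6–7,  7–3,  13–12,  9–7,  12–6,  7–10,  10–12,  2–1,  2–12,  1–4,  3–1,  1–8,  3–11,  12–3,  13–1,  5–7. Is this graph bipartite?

Color {2, 3, 4, 5, 6, 8, 9, 10, 13} black and {1, 7, 11, 12} white. No edge joins two same-colored vertices, so the graph is bipartite.

Yes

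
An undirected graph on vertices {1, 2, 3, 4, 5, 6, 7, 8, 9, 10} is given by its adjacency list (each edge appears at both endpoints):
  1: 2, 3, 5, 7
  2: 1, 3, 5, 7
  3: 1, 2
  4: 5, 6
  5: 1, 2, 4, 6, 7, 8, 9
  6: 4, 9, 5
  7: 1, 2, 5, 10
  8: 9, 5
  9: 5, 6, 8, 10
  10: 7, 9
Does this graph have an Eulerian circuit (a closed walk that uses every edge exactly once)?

Degrees: 1:4, 2:4, 3:2, 4:2, 5:7, 6:3, 7:4, 8:2, 9:4, 10:2
5, 6 have odd degree; an Eulerian circuit needs every degree to be even, so none exists.

No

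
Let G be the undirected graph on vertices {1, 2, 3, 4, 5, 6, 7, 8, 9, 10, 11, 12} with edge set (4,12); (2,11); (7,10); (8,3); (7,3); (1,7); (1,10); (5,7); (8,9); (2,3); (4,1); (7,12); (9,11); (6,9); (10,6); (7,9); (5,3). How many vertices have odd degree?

2

Degrees: 1:3, 2:2, 3:4, 4:2, 5:2, 6:2, 7:6, 8:2, 9:4, 10:3, 11:2, 12:2
Odd-degree vertices: 1, 10.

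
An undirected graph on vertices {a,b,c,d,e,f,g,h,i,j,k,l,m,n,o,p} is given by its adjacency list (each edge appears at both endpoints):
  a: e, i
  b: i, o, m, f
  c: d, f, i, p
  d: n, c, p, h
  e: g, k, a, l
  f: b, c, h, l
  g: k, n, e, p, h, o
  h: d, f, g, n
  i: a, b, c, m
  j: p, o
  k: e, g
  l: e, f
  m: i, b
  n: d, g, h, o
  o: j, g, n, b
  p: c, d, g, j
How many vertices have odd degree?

Degrees: a:2, b:4, c:4, d:4, e:4, f:4, g:6, h:4, i:4, j:2, k:2, l:2, m:2, n:4, o:4, p:4
Odd-degree vertices: none.

0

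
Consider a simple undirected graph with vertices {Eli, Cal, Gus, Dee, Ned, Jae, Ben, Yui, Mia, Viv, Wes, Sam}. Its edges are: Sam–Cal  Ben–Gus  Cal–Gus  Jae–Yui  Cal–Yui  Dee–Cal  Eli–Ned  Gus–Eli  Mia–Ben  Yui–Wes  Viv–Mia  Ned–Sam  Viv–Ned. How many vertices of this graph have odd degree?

6

Degrees: Eli:2, Cal:4, Gus:3, Dee:1, Ned:3, Jae:1, Ben:2, Yui:3, Mia:2, Viv:2, Wes:1, Sam:2
Odd-degree vertices: Gus, Dee, Ned, Jae, Yui, Wes.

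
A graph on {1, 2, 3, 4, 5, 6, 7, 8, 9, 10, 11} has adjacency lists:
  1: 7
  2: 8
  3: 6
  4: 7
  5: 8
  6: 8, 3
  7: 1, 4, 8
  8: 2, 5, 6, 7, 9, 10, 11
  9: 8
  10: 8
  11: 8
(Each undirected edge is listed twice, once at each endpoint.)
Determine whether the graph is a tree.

Yes

The graph has 11 vertices and 10 edges.
It is connected with exactly 10 edges, hence acyclic — it is a tree.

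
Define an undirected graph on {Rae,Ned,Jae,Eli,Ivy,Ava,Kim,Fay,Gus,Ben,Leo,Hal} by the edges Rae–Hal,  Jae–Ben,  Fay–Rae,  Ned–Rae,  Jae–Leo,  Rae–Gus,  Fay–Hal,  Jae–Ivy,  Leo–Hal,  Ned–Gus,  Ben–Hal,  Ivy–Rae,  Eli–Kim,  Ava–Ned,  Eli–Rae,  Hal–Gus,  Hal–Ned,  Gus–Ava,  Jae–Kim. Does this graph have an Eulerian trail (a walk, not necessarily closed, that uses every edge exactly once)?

Degrees: Rae:6, Ned:4, Jae:4, Eli:2, Ivy:2, Ava:2, Kim:2, Fay:2, Gus:4, Ben:2, Leo:2, Hal:6
Odd-degree vertices: none (0 total).
The non-isolated vertices are connected and exactly 0 have odd degree, so an Eulerian trail exists.

Yes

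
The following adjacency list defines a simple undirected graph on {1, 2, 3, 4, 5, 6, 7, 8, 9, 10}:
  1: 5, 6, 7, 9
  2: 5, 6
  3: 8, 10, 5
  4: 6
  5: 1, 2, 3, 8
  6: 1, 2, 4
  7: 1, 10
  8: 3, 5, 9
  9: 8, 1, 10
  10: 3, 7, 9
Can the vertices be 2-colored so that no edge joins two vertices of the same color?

3-8-5-3 is an odd cycle (length 3), and a bipartite graph can contain only even cycles.

No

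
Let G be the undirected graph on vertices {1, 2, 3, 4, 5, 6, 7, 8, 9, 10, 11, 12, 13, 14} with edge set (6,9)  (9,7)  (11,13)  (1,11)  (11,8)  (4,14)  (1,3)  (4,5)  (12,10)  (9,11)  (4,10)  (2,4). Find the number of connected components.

2

Component: {2, 4, 5, 10, 12, 14}
Component: {1, 3, 6, 7, 8, 9, 11, 13}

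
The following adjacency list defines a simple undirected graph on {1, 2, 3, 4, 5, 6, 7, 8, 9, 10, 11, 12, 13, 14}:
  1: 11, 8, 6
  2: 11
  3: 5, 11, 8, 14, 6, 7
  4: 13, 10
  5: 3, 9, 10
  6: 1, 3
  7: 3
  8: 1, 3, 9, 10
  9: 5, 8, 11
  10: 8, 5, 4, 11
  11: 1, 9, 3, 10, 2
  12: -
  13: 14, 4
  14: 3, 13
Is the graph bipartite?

Partition the vertices as {4, 5, 6, 7, 8, 11, 12, 14} vs {1, 2, 3, 9, 10, 13}. Each listed edge has one endpoint in each part, so the graph is bipartite.

Yes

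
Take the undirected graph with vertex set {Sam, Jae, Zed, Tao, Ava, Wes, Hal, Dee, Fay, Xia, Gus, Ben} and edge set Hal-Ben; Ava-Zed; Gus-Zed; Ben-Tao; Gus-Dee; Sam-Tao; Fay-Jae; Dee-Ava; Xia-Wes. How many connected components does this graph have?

Component: {Jae, Fay}
Component: {Wes, Xia}
Component: {Sam, Tao, Hal, Ben}
Component: {Zed, Ava, Dee, Gus}

4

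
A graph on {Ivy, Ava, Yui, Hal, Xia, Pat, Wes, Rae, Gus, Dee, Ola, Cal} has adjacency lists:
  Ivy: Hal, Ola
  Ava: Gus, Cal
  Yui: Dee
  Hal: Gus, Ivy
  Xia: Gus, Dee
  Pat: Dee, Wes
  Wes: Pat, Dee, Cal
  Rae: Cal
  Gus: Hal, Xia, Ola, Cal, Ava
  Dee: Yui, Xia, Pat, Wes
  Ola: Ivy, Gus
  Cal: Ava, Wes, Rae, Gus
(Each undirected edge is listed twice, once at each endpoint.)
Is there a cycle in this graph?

Yes

|V| = 12, |E| = 15, number of components = 1.
Since 15 > 12 - 1, a cycle must exist; for instance Wes-Dee-Pat-Wes.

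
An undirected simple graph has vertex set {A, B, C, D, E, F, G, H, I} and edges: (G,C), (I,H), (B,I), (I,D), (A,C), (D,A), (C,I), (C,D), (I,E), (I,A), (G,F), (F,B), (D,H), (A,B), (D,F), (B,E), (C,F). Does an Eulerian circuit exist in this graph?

No

Degrees: A:4, B:4, C:5, D:5, E:2, F:4, G:2, H:2, I:6
Vertices with odd degree: C, D. An Eulerian circuit requires all degrees even.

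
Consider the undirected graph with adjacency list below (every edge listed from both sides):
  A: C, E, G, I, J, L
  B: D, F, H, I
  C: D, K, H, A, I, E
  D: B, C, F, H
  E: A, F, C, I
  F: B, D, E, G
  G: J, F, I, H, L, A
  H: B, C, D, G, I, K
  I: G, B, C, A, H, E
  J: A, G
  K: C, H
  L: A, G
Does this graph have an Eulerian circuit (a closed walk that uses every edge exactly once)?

Yes

Degrees: A:6, B:4, C:6, D:4, E:4, F:4, G:6, H:6, I:6, J:2, K:2, L:2
Every vertex has even degree and the edges form a single connected piece, so an Eulerian circuit exists.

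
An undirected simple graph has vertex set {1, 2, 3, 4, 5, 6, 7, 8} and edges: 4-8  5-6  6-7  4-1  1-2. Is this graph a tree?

|V| = 8, |E| = 5.
It splits into 3 components, so it cannot be a tree.

No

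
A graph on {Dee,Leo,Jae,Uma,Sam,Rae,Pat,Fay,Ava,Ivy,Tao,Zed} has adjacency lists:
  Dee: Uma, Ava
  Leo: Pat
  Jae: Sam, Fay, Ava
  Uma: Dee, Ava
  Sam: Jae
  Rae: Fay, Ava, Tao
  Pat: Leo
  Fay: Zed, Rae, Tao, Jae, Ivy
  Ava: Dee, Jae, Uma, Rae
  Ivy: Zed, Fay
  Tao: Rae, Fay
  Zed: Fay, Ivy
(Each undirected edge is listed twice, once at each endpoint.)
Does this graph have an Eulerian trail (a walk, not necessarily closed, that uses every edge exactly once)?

No

Degrees: Dee:2, Leo:1, Jae:3, Uma:2, Sam:1, Rae:3, Pat:1, Fay:5, Ava:4, Ivy:2, Tao:2, Zed:2
Odd-degree vertices: Leo, Jae, Sam, Rae, Pat, Fay (6 total).
With 6 odd-degree vertices (more than two), no single trail can use every edge.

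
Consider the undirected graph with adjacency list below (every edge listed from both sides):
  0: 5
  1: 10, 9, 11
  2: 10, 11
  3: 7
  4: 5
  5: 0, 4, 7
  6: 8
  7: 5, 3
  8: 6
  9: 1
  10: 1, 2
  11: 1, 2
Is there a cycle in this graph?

Yes

The graph has 12 vertices, 10 edges, and 3 connected components.
Since 10 > 12 - 3, a cycle must exist; for instance 1-10-2-11-1.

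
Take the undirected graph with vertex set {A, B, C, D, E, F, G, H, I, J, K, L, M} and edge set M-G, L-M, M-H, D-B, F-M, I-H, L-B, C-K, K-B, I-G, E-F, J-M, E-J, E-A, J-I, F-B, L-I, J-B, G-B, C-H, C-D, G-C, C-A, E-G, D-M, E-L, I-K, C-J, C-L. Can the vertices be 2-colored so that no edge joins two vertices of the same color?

Yes

Partition the vertices as {B, C, E, I, M} vs {A, D, F, G, H, J, K, L}. Each listed edge has one endpoint in each part, so the graph is bipartite.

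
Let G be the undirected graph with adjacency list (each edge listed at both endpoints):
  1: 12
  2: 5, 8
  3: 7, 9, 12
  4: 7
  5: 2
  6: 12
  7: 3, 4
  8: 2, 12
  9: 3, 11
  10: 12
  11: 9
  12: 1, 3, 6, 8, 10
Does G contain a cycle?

No

|V| = 12, |E| = 11, number of components = 1.
Since 11 = 12 - 1, the graph is a forest and contains no cycle.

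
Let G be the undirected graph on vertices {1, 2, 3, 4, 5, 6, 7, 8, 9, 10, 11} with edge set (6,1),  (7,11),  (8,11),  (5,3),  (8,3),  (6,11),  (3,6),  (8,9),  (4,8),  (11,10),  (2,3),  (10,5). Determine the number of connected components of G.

Component: {1, 2, 3, 4, 5, 6, 7, 8, 9, 10, 11}

1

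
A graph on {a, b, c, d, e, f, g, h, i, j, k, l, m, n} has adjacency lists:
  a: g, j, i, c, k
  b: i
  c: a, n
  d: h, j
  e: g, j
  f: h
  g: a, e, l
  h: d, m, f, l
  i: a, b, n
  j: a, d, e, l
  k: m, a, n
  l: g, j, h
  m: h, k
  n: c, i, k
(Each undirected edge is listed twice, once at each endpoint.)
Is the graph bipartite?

Yes

Partition the vertices as {c, g, h, i, j, k} vs {a, b, d, e, f, l, m, n}. Each listed edge has one endpoint in each part, so the graph is bipartite.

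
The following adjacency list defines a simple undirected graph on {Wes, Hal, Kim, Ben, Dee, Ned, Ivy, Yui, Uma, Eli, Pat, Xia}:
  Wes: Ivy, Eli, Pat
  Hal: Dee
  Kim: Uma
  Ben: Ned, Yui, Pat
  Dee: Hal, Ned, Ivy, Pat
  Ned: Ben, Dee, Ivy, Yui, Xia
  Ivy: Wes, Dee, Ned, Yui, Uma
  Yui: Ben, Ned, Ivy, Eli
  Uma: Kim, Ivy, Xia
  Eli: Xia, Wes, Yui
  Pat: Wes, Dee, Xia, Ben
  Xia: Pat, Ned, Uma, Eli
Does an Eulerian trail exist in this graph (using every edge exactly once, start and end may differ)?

Degrees: Wes:3, Hal:1, Kim:1, Ben:3, Dee:4, Ned:5, Ivy:5, Yui:4, Uma:3, Eli:3, Pat:4, Xia:4
Odd-degree vertices: Wes, Hal, Kim, Ben, Ned, Ivy, Uma, Eli (8 total).
With 8 odd-degree vertices (more than two), no single trail can use every edge.

No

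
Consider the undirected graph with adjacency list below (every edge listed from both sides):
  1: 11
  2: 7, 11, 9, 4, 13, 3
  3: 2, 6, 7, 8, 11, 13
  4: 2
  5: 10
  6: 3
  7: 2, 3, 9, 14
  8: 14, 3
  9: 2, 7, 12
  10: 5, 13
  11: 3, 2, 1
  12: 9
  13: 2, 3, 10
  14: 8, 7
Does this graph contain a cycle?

Yes

|V| = 14, |E| = 18, number of components = 1.
One cycle is 2-13-3-8-14-7-9-2.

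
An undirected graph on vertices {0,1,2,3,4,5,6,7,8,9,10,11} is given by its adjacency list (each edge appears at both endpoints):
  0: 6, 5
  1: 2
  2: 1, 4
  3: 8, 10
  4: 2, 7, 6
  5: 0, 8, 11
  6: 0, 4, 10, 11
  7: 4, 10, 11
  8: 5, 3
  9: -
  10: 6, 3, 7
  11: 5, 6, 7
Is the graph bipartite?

Yes

A valid 2-coloring puts {2, 3, 5, 6, 7, 9} on one side and {0, 1, 4, 8, 10, 11} on the other; every edge crosses between the two sides.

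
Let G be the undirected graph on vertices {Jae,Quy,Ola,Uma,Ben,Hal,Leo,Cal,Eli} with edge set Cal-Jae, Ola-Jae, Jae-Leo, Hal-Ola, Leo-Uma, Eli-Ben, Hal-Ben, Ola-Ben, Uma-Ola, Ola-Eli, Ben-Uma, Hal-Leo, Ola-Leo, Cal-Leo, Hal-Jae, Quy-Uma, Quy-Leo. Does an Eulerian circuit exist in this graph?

Yes

Degrees: Jae:4, Quy:2, Ola:6, Uma:4, Ben:4, Hal:4, Leo:6, Cal:2, Eli:2
Every vertex has even degree and the edges form a single connected piece, so an Eulerian circuit exists.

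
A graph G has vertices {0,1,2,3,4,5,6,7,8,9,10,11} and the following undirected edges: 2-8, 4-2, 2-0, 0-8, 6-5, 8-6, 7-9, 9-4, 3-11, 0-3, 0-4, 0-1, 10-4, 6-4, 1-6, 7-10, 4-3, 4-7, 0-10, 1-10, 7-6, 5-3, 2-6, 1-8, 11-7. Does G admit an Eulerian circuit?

No

Degrees: 0:6, 1:4, 2:4, 3:4, 4:7, 5:2, 6:6, 7:5, 8:4, 9:2, 10:4, 11:2
Vertices with odd degree: 4, 7. An Eulerian circuit requires all degrees even.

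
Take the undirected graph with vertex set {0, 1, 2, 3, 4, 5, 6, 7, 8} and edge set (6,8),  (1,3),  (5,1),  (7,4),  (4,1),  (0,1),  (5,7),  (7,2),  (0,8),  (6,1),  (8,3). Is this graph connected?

Yes

Starting from 0 and exploring outward reaches every vertex (0, 8, 1, 3, 6, 5, 4, 7, 2); the graph is connected.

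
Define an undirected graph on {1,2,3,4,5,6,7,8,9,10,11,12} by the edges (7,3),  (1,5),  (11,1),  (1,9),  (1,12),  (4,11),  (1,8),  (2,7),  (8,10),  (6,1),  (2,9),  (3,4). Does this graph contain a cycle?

Yes

The graph has 12 vertices, 12 edges, and 1 connected component.
Since 12 > 12 - 1, a cycle must exist; for instance 1-11-4-3-7-2-9-1.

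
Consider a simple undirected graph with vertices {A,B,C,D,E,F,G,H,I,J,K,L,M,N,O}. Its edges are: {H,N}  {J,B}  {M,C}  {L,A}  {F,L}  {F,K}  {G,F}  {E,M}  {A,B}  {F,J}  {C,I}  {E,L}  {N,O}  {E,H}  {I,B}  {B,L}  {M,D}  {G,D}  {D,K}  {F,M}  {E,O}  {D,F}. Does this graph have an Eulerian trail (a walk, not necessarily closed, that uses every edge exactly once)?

Degrees: A:2, B:4, C:2, D:4, E:4, F:6, G:2, H:2, I:2, J:2, K:2, L:4, M:4, N:2, O:2
Odd-degree vertices: none (0 total).
With 0 odd-degree vertices and all edges in one connected piece, an Eulerian trail exists.

Yes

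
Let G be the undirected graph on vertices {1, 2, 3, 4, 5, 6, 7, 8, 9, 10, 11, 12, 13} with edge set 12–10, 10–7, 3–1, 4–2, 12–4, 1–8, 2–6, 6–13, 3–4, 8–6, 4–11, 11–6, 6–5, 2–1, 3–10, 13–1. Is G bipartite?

Yes

A valid 2-coloring puts {2, 3, 5, 7, 8, 9, 11, 12, 13} on one side and {1, 4, 6, 10} on the other; every edge crosses between the two sides.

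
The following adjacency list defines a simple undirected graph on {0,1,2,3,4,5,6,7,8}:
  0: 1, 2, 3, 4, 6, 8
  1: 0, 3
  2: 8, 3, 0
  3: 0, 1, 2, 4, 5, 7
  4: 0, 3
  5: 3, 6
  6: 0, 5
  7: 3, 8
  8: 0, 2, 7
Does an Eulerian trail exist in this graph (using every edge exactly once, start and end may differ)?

Yes

Degrees: 0:6, 1:2, 2:3, 3:6, 4:2, 5:2, 6:2, 7:2, 8:3
Odd-degree vertices: 2, 8 (2 total).
The non-isolated vertices are connected and exactly 2 have odd degree, so an Eulerian trail exists (from 2 to 8).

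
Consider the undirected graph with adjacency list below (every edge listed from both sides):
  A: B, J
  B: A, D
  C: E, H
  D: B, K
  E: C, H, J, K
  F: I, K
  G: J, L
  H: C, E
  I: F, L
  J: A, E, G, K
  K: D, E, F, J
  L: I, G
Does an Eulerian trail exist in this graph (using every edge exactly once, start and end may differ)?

Yes

Degrees: A:2, B:2, C:2, D:2, E:4, F:2, G:2, H:2, I:2, J:4, K:4, L:2
Odd-degree vertices: none (0 total).
The non-isolated vertices are connected and exactly 0 have odd degree, so an Eulerian trail exists.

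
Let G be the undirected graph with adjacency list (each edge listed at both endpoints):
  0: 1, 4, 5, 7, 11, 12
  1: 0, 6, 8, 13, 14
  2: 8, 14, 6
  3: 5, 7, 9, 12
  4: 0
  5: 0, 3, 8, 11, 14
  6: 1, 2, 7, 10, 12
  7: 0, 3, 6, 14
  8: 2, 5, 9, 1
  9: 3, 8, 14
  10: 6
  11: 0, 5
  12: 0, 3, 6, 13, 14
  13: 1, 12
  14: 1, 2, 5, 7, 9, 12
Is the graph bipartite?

No

5-11-0-5 is an odd cycle (length 3), and a bipartite graph can contain only even cycles.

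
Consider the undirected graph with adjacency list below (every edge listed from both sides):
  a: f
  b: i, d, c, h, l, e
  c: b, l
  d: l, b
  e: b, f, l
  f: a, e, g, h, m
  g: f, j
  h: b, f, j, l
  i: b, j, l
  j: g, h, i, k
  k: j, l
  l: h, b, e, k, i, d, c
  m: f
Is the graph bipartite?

No

The cycle l-b-h-l has length 3, which is odd, so the graph is not bipartite.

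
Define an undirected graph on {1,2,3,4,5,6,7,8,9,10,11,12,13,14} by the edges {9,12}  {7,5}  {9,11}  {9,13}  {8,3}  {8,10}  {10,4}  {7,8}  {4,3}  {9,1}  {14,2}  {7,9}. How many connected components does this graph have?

3

Component: {6}
Component: {2, 14}
Component: {1, 3, 4, 5, 7, 8, 9, 10, 11, 12, 13}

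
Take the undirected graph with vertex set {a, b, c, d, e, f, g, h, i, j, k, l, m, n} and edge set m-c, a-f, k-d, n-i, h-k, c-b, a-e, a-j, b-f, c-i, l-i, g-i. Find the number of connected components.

2

Component: {d, h, k}
Component: {a, b, c, e, f, g, i, j, l, m, n}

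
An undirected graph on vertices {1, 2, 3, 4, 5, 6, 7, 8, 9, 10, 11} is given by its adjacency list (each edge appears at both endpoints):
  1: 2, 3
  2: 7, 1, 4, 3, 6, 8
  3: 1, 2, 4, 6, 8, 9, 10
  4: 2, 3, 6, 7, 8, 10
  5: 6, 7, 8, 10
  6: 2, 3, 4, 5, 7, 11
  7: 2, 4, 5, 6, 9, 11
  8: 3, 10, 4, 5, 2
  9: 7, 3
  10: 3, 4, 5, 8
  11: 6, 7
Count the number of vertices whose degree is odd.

Degrees: 1:2, 2:6, 3:7, 4:6, 5:4, 6:6, 7:6, 8:5, 9:2, 10:4, 11:2
Odd-degree vertices: 3, 8.

2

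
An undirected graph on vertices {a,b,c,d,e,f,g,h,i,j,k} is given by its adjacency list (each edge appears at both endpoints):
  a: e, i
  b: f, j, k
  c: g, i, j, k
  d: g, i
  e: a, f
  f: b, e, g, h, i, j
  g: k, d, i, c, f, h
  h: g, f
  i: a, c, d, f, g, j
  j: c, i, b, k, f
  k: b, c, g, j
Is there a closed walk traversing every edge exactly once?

Degrees: a:2, b:3, c:4, d:2, e:2, f:6, g:6, h:2, i:6, j:5, k:4
Vertices with odd degree: b, j. An Eulerian circuit requires all degrees even.

No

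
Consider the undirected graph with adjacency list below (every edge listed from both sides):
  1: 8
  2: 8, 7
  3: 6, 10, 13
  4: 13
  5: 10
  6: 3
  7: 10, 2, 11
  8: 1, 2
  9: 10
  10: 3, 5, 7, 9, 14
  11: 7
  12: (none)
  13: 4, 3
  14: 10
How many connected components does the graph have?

2

Component: {12}
Component: {1, 2, 3, 4, 5, 6, 7, 8, 9, 10, 11, 13, 14}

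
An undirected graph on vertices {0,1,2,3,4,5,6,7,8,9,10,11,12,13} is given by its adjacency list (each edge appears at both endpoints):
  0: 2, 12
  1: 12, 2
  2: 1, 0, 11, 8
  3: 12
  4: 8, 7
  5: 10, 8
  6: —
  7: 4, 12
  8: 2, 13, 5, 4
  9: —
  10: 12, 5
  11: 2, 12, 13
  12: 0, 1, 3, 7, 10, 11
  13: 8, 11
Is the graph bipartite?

Yes

Partition the vertices as {2, 4, 5, 6, 9, 12, 13} vs {0, 1, 3, 7, 8, 10, 11}. Each listed edge has one endpoint in each part, so the graph is bipartite.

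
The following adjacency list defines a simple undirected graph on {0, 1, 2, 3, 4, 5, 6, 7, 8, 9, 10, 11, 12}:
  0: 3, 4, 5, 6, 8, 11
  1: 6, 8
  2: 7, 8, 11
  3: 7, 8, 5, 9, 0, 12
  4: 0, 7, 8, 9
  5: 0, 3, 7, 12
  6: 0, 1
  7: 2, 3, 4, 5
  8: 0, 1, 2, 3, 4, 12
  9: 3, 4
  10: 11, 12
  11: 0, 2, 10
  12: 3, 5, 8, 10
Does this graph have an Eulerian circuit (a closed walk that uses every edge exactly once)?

No

Degrees: 0:6, 1:2, 2:3, 3:6, 4:4, 5:4, 6:2, 7:4, 8:6, 9:2, 10:2, 11:3, 12:4
2, 11 have odd degree; an Eulerian circuit needs every degree to be even, so none exists.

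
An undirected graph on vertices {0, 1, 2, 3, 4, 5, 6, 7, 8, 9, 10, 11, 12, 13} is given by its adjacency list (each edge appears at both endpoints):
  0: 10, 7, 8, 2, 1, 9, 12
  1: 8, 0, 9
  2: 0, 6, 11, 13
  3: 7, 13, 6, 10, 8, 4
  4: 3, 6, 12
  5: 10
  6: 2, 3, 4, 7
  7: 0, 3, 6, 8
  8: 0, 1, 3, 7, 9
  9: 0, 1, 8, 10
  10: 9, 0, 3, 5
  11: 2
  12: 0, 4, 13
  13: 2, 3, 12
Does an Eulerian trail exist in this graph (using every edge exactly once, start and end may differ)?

No

Degrees: 0:7, 1:3, 2:4, 3:6, 4:3, 5:1, 6:4, 7:4, 8:5, 9:4, 10:4, 11:1, 12:3, 13:3
Odd-degree vertices: 0, 1, 4, 5, 8, 11, 12, 13 (8 total).
With 8 odd-degree vertices (more than two), no single trail can use every edge.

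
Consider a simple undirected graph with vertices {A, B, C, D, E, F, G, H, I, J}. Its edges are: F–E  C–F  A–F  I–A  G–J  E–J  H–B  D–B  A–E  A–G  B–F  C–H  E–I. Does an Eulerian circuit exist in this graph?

No

Degrees: A:4, B:3, C:2, D:1, E:4, F:4, G:2, H:2, I:2, J:2
B, D have odd degree; an Eulerian circuit needs every degree to be even, so none exists.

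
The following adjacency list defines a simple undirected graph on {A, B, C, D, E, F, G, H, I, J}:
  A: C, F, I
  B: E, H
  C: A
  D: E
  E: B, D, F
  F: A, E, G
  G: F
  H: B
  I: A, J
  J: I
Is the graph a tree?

|V| = 10, |E| = 9.
It is connected with exactly 9 edges, hence acyclic — it is a tree.

Yes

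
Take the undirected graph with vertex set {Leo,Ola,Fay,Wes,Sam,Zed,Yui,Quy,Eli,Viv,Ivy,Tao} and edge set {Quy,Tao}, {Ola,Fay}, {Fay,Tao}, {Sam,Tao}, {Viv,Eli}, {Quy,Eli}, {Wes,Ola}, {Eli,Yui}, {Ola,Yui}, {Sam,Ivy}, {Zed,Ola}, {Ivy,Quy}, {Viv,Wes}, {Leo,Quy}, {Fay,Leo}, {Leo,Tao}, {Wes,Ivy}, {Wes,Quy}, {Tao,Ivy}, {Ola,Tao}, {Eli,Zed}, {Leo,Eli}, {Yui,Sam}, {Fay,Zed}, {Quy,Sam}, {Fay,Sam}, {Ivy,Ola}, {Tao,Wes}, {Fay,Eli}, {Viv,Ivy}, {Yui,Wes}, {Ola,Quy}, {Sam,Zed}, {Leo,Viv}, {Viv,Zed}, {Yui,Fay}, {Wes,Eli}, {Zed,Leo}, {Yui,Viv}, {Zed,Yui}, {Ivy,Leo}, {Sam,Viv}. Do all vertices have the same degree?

Yes

Degrees: Leo:7, Ola:7, Fay:7, Wes:7, Sam:7, Zed:7, Yui:7, Quy:7, Eli:7, Viv:7, Ivy:7, Tao:7
Every vertex has degree 7, so the graph is 7-regular.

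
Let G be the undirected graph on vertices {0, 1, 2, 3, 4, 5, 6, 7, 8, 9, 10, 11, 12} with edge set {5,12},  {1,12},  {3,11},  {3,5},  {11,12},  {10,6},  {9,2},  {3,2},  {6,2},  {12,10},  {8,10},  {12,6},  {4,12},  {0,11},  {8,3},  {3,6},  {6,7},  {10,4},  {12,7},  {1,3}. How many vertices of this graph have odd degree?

Degrees: 0:1, 1:2, 2:3, 3:6, 4:2, 5:2, 6:5, 7:2, 8:2, 9:1, 10:4, 11:3, 12:7
Odd-degree vertices: 0, 2, 6, 9, 11, 12.

6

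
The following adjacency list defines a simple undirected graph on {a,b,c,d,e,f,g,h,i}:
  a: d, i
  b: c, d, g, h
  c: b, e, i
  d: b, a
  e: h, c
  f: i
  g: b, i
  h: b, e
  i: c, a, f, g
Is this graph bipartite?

No

a-d-b-c-i-a is an odd cycle (length 5), and a bipartite graph can contain only even cycles.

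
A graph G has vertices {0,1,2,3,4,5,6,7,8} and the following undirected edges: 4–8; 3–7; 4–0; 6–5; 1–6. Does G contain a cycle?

|V| = 9, |E| = 5, number of components = 4.
A forest on 9 vertices with 4 components has exactly 5 edges, which matches — so no cycle.

No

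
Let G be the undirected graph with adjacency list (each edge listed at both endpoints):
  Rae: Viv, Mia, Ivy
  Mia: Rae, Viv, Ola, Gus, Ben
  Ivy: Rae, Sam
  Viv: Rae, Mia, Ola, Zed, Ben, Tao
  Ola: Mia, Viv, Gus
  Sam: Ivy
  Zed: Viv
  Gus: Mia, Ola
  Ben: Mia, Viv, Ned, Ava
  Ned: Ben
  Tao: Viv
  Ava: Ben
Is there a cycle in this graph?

Yes

The graph has 12 vertices, 15 edges, and 1 connected component.
Since 15 > 12 - 1, a cycle must exist; for instance Mia-Ben-Viv-Ola-Gus-Mia.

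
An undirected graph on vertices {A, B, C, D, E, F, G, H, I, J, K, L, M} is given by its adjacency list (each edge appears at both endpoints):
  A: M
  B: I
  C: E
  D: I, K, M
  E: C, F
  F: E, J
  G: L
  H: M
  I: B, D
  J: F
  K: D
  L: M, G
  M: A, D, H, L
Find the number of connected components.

Component: {C, E, F, J}
Component: {A, B, D, G, H, I, K, L, M}

2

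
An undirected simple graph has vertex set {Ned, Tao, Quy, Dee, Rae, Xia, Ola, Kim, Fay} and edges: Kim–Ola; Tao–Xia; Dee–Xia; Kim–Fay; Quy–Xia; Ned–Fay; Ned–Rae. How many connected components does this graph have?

2

Component: {Tao, Quy, Dee, Xia}
Component: {Ned, Rae, Ola, Kim, Fay}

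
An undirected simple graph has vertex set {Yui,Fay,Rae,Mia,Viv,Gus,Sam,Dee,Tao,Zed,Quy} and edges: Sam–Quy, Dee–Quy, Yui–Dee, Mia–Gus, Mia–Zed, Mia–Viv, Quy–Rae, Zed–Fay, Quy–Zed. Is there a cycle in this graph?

No

The graph has 11 vertices, 9 edges, and 2 connected components.
Since 9 = 11 - 2, the graph is a forest and contains no cycle.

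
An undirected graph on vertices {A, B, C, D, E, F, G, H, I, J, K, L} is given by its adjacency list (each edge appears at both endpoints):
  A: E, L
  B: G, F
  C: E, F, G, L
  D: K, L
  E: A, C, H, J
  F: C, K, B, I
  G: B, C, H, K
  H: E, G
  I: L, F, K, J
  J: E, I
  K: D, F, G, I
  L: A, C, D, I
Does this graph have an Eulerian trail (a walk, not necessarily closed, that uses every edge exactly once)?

Degrees: A:2, B:2, C:4, D:2, E:4, F:4, G:4, H:2, I:4, J:2, K:4, L:4
Odd-degree vertices: none (0 total).
The non-isolated vertices are connected and exactly 0 have odd degree, so an Eulerian trail exists.

Yes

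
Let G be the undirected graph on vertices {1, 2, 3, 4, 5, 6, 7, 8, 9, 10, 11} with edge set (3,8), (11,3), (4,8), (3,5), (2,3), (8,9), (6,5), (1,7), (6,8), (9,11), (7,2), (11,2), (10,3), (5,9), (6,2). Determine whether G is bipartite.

No

The cycle 3-2-11-3 has length 3, which is odd, so the graph is not bipartite.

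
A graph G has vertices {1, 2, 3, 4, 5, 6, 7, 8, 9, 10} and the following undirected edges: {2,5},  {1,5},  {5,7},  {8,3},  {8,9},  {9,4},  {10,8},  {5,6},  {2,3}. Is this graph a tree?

Yes

The graph has 10 vertices and 9 edges.
Connected and |E| = |V| - 1, which characterizes a tree.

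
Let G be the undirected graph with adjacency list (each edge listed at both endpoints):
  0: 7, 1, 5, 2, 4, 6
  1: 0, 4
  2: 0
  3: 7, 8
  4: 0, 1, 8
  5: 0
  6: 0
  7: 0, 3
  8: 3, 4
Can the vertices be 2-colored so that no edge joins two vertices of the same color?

No

4-1-0-4 is an odd cycle (length 3), and a bipartite graph can contain only even cycles.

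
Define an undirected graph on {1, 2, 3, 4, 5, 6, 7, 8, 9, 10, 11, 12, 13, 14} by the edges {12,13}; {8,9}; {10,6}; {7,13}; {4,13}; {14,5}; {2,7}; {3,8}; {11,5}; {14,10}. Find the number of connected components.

Component: {1}
Component: {3, 8, 9}
Component: {2, 4, 7, 12, 13}
Component: {5, 6, 10, 11, 14}

4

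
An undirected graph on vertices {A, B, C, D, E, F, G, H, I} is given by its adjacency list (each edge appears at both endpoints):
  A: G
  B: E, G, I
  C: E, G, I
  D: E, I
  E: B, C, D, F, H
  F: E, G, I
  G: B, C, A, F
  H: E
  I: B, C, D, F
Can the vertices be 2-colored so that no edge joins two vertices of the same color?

Partition the vertices as {E, G, I} vs {A, B, C, D, F, H}. Each listed edge has one endpoint in each part, so the graph is bipartite.

Yes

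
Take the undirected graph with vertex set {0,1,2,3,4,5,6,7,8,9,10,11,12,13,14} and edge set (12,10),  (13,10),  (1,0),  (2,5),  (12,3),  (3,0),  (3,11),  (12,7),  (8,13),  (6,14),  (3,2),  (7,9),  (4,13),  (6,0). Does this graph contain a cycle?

The graph has 15 vertices, 14 edges, and 1 connected component.
A forest on 15 vertices with 1 component has exactly 14 edges, which matches — so no cycle.

No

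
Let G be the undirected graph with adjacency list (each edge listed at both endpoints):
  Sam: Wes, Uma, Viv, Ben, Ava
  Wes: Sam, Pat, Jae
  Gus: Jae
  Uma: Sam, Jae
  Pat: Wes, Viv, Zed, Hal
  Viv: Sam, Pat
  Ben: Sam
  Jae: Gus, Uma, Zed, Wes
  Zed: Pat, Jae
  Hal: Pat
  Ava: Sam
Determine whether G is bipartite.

Yes

Partition the vertices as {Wes, Gus, Uma, Viv, Ben, Zed, Hal, Ava} vs {Sam, Pat, Jae}. Each listed edge has one endpoint in each part, so the graph is bipartite.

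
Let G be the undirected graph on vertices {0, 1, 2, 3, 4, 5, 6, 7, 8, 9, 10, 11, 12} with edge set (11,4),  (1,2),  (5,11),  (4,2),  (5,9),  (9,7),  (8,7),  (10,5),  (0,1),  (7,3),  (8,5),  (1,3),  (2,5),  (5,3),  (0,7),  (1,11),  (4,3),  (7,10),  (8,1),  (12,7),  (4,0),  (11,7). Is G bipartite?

Partition the vertices as {1, 4, 5, 6, 7} vs {0, 2, 3, 8, 9, 10, 11, 12}. Each listed edge has one endpoint in each part, so the graph is bipartite.

Yes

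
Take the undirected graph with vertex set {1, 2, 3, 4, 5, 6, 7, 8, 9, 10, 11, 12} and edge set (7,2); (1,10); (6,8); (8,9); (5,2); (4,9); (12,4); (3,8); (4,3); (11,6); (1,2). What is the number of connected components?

Component: {1, 2, 5, 7, 10}
Component: {3, 4, 6, 8, 9, 11, 12}

2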